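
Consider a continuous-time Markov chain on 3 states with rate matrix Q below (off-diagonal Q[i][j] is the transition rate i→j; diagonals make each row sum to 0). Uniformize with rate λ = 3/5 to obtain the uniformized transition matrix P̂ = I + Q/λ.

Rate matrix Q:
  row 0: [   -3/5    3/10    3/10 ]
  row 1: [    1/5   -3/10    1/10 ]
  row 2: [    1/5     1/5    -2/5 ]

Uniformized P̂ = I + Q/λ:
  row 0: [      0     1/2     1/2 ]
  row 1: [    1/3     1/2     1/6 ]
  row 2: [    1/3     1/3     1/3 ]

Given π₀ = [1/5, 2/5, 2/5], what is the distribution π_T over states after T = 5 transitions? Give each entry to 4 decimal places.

π = [0.2502, 0.4499, 0.2999]

t=0: π = [0.2000, 0.4000, 0.4000]
t=1: π = [0.2667, 0.4333, 0.3000]
t=2: π = [0.2444, 0.4500, 0.3056]
t=3: π = [0.2519, 0.4491, 0.2991]
t=4: π = [0.2494, 0.4502, 0.3005]
t=5: π = [0.2502, 0.4499, 0.2999]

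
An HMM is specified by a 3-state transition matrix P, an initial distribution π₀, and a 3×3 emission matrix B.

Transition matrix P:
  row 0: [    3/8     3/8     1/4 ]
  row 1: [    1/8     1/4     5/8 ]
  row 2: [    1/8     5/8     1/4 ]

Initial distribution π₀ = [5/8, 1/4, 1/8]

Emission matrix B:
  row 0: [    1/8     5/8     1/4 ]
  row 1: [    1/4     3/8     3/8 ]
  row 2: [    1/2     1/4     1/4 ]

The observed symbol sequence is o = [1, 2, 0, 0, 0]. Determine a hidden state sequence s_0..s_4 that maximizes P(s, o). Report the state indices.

t=0: δ = [3.906e-01, 9.375e-02, 3.125e-02]  (obs o_0=1)
t=1: δ = [3.662e-02, 5.493e-02, 2.441e-02]  ψ = [0, 0, 0]  (obs o_1=2)
t=2: δ = [1.717e-03, 3.815e-03, 1.717e-02]  ψ = [0, 2, 1]  (obs o_2=0)
t=3: δ = [2.682e-04, 2.682e-03, 2.146e-03]  ψ = [2, 2, 2]  (obs o_3=0)
t=4: δ = [4.191e-05, 3.353e-04, 8.382e-04]  ψ = [1, 2, 1]  (obs o_4=0)
backtrack: best end state = 2; path = [0, 1, 2, 1, 2]

path = [0, 1, 2, 1, 2]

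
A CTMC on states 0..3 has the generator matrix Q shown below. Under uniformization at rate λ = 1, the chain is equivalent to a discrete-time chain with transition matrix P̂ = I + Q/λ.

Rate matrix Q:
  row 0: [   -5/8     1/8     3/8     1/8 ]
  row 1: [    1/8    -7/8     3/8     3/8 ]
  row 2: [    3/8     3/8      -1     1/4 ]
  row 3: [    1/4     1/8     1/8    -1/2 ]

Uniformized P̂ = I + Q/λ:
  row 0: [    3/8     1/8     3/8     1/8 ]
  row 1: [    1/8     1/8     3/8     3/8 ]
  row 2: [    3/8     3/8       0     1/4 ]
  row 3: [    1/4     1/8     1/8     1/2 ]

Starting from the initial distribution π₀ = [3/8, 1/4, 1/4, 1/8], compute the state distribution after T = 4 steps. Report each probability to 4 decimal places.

π = [0.2913, 0.1797, 0.2149, 0.3141]

t=0: π = [0.3750, 0.2500, 0.2500, 0.1250]
t=1: π = [0.2969, 0.1875, 0.2500, 0.2656]
t=2: π = [0.2949, 0.1875, 0.2148, 0.3027]
t=3: π = [0.2903, 0.1787, 0.2188, 0.3123]
t=4: π = [0.2913, 0.1797, 0.2149, 0.3141]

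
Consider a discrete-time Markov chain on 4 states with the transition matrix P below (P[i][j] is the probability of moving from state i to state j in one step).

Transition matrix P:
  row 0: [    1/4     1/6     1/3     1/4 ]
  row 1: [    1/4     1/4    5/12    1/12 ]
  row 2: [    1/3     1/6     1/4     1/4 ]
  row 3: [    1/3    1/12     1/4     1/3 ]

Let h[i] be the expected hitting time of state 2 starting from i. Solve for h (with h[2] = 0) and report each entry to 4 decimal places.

First-step conditioning: h[2] = 0; for i ≠ 2, h[i] = 1 + Σ_k P[i][k]·h[k].
  h[0] = 1 + 1/4·h[0] + 1/6·h[1] + 1/4·h[3]
  h[1] = 1 + 1/4·h[0] + 1/4·h[1] + 1/12·h[3]
  h[3] = 1 + 1/3·h[0] + 1/12·h[1] + 1/3·h[3]
Solving the 3×3 linear system over states ≠ 2 gives exactly h = [714/233, 636/233, 0, 786/233] (h[2] = 0 is the target).

h = [3.0644, 2.7296, 0.0000, 3.3734]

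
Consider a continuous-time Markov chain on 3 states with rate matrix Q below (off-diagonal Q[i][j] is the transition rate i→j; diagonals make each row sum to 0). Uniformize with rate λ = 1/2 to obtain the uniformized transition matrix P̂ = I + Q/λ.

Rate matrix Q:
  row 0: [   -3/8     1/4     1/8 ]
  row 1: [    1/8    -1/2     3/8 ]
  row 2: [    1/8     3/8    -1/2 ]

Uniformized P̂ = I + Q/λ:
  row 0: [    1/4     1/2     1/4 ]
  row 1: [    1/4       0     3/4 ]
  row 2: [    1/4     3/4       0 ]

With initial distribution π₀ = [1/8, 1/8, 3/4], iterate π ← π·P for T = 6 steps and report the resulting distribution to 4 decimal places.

π = [0.2500, 0.3378, 0.4122]

t=0: π = [0.1250, 0.1250, 0.7500]
t=1: π = [0.2500, 0.6250, 0.1250]
t=2: π = [0.2500, 0.2188, 0.5313]
t=3: π = [0.2500, 0.5234, 0.2266]
t=4: π = [0.2500, 0.2949, 0.4551]
t=5: π = [0.2500, 0.4663, 0.2837]
t=6: π = [0.2500, 0.3378, 0.4122]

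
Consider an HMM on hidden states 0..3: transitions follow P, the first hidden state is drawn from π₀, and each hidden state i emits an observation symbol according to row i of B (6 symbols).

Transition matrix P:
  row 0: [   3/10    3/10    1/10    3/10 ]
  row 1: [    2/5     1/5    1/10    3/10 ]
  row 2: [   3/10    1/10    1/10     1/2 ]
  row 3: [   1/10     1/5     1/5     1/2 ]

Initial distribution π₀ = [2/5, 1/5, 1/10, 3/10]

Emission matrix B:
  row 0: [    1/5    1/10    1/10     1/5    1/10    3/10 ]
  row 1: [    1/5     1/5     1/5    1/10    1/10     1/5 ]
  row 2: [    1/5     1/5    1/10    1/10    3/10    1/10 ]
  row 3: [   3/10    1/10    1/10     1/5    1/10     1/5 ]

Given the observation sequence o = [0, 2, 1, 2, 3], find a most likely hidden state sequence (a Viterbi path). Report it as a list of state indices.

t=0: δ = [8.000e-02, 4.000e-02, 2.000e-02, 9.000e-02]  (obs o_0=0)
t=1: δ = [2.400e-03, 4.800e-03, 1.800e-03, 4.500e-03]  ψ = [0, 0, 3, 3]  (obs o_1=2)
t=2: δ = [1.920e-04, 1.920e-04, 1.800e-04, 2.250e-04]  ψ = [1, 1, 3, 3]  (obs o_2=1)
t=3: δ = [7.680e-06, 1.152e-05, 4.500e-06, 1.125e-05]  ψ = [1, 0, 3, 3]  (obs o_3=2)
t=4: δ = [9.216e-07, 2.304e-07, 2.250e-07, 1.125e-06]  ψ = [1, 0, 3, 3]  (obs o_4=3)
backtrack: best end state = 3; path = [3, 3, 3, 3, 3]

path = [3, 3, 3, 3, 3]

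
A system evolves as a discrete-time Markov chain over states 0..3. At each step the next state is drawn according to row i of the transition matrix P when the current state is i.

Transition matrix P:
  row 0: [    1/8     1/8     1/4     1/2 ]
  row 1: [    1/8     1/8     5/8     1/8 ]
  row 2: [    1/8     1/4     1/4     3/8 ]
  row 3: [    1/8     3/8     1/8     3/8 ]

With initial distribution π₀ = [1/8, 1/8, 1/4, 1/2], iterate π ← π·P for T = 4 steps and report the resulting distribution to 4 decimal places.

π = [0.1250, 0.2451, 0.3003, 0.3297]

t=0: π = [0.1250, 0.1250, 0.2500, 0.5000]
t=1: π = [0.1250, 0.2813, 0.2344, 0.3594]
t=2: π = [0.1250, 0.2441, 0.3105, 0.3203]
t=3: π = [0.1250, 0.2439, 0.3015, 0.3296]
t=4: π = [0.1250, 0.2451, 0.3003, 0.3297]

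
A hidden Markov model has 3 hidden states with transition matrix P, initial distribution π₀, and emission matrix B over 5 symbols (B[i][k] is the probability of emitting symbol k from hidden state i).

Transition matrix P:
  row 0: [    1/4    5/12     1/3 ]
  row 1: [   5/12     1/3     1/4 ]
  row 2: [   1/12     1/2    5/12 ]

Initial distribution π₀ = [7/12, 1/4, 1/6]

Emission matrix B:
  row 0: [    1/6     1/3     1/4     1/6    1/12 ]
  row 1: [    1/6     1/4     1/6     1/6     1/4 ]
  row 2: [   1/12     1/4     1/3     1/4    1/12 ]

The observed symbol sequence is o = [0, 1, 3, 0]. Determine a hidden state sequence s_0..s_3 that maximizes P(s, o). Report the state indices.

t=0: δ = [9.722e-02, 4.167e-02, 1.389e-02]  (obs o_0=0)
t=1: δ = [8.102e-03, 1.013e-02, 8.102e-03]  ψ = [0, 0, 0]  (obs o_1=1)
t=2: δ = [7.033e-04, 6.752e-04, 8.439e-04]  ψ = [1, 2, 2]  (obs o_2=3)
t=3: δ = [4.689e-05, 7.033e-05, 2.930e-05]  ψ = [1, 2, 2]  (obs o_3=0)
backtrack: best end state = 1; path = [0, 2, 2, 1]

path = [0, 2, 2, 1]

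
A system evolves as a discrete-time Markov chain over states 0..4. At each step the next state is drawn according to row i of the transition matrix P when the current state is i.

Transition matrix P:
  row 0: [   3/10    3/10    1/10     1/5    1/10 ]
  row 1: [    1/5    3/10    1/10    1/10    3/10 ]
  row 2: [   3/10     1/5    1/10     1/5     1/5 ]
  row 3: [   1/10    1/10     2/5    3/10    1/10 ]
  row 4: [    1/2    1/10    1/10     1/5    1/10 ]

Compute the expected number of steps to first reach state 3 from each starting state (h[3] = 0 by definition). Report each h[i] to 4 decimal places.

First-step conditioning: h[3] = 0; for i ≠ 3, h[i] = 1 + Σ_k P[i][k]·h[k].
  h[0] = 1 + 3/10·h[0] + 3/10·h[1] + 1/10·h[2] + 1/10·h[4]
  h[1] = 1 + 1/5·h[0] + 3/10·h[1] + 1/10·h[2] + 3/10·h[4]
  h[2] = 1 + 3/10·h[0] + 1/5·h[1] + 1/10·h[2] + 1/5·h[4]
  h[4] = 1 + 1/2·h[0] + 1/10·h[1] + 1/10·h[2] + 1/10·h[4]
Solving the 4×4 linear system over states ≠ 3 gives exactly h = [2600/453, 950/151, 2570/453, 0, 850/151] (h[3] = 0 is the target).

h = [5.7395, 6.2914, 5.6733, 0.0000, 5.6291]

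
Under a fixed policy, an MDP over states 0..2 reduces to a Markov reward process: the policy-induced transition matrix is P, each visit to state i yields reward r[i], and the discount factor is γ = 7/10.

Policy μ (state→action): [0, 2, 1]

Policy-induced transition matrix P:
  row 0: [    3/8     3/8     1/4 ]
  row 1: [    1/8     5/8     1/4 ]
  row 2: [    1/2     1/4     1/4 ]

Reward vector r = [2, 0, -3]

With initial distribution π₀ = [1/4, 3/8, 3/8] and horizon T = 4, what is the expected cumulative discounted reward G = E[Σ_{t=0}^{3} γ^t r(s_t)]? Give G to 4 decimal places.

t=0: π = [0.2500, 0.3750, 0.3750], E[r] = -0.6250, γ^t·E[r] = -0.625000, running G = -0.625000
t=1: π = [0.3281, 0.4219, 0.2500], E[r] = -0.0938, γ^t·E[r] = -0.065625, running G = -0.690625
t=2: π = [0.3008, 0.4492, 0.2500], E[r] = -0.1484, γ^t·E[r] = -0.072734, running G = -0.763359
t=3: π = [0.2939, 0.4561, 0.2500], E[r] = -0.1621, γ^t·E[r] = -0.055604, running G = -0.818963

G = -0.8190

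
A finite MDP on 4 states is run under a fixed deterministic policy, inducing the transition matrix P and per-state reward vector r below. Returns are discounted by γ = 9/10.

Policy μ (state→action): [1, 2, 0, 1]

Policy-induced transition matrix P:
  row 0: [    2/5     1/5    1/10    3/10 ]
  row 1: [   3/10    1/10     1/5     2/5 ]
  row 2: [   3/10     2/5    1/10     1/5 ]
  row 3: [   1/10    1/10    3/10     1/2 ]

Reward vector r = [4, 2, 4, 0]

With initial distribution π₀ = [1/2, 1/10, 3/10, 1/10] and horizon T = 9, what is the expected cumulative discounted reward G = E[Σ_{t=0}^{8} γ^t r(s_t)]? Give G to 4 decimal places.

G = 14.5575

t=0: π = [0.5000, 0.1000, 0.3000, 0.1000], E[r] = 3.4000, γ^t·E[r] = 3.400000, running G = 3.400000
t=1: π = [0.3300, 0.2400, 0.1300, 0.3000], E[r] = 2.3200, γ^t·E[r] = 2.088000, running G = 5.488000
t=2: π = [0.2730, 0.1720, 0.1840, 0.3710], E[r] = 2.1720, γ^t·E[r] = 1.759320, running G = 7.247320
t=3: π = [0.2531, 0.1825, 0.1914, 0.3730], E[r] = 2.1430, γ^t·E[r] = 1.562247, running G = 8.809567
t=4: π = [0.2507, 0.1827, 0.1929, 0.3737], E[r] = 2.1397, γ^t·E[r] = 1.403857, running G = 10.213424
t=5: π = [0.2503, 0.1829, 0.1930, 0.3737], E[r] = 2.1392, γ^t·E[r] = 1.263193, running G = 11.476617
t=6: π = [0.2503, 0.1829, 0.1930, 0.3737], E[r] = 2.1392, γ^t·E[r] = 1.136846, running G = 12.613463
t=7: π = [0.2503, 0.1829, 0.1930, 0.3737], E[r] = 2.1392, γ^t·E[r] = 1.023159, running G = 13.636622
t=8: π = [0.2503, 0.1829, 0.1930, 0.3737], E[r] = 2.1392, γ^t·E[r] = 0.920842, running G = 14.557464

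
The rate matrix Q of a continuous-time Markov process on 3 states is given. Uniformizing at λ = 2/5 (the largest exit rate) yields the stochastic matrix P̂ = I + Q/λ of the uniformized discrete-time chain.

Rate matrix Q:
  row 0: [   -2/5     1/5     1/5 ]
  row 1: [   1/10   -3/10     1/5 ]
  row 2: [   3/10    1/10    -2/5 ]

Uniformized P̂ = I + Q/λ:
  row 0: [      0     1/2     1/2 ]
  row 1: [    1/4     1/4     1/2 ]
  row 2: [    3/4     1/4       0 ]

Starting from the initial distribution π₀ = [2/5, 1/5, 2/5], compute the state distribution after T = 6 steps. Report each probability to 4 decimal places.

π = [0.3313, 0.3343, 0.3344]

t=0: π = [0.4000, 0.2000, 0.4000]
t=1: π = [0.3500, 0.3500, 0.3000]
t=2: π = [0.3125, 0.3375, 0.3500]
t=3: π = [0.3469, 0.3281, 0.3250]
t=4: π = [0.3258, 0.3367, 0.3375]
t=5: π = [0.3373, 0.3314, 0.3313]
t=6: π = [0.3313, 0.3343, 0.3344]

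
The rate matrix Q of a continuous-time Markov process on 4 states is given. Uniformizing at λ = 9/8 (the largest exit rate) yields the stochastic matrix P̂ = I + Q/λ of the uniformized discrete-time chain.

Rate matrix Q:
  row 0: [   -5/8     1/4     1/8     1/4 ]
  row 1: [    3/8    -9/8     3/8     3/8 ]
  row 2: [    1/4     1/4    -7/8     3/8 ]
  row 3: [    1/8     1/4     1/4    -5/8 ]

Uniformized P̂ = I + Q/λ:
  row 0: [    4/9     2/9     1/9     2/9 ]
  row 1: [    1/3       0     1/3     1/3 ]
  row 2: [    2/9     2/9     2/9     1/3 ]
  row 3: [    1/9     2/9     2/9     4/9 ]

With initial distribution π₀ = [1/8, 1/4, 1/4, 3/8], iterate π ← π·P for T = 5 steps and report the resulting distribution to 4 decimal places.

π = [0.2626, 0.1818, 0.2133, 0.3423]

t=0: π = [0.1250, 0.2500, 0.2500, 0.3750]
t=1: π = [0.2361, 0.1667, 0.2361, 0.3611]
t=2: π = [0.2531, 0.1852, 0.2145, 0.3472]
t=3: π = [0.2605, 0.1811, 0.2147, 0.3438]
t=4: π = [0.2620, 0.1820, 0.2134, 0.3426]
t=5: π = [0.2626, 0.1818, 0.2133, 0.3423]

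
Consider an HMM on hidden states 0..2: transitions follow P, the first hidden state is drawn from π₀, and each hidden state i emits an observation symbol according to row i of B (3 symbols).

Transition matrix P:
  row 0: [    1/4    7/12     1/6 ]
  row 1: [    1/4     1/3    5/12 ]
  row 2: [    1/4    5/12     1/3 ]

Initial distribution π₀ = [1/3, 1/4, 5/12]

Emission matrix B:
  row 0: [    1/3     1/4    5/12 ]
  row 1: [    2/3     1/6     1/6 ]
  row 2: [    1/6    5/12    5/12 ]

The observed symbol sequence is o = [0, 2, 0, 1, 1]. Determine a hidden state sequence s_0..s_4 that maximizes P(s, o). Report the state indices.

path = [1, 2, 1, 2, 2]

t=0: δ = [1.111e-01, 1.667e-01, 6.944e-02]  (obs o_0=0)
t=1: δ = [1.736e-02, 1.080e-02, 2.894e-02]  ψ = [1, 0, 1]  (obs o_1=2)
t=2: δ = [2.411e-03, 8.038e-03, 1.608e-03]  ψ = [2, 2, 2]  (obs o_2=0)
t=3: δ = [5.023e-04, 4.465e-04, 1.395e-03]  ψ = [1, 1, 1]  (obs o_3=1)
t=4: δ = [8.721e-05, 9.690e-05, 1.938e-04]  ψ = [2, 2, 2]  (obs o_4=1)
backtrack: best end state = 2; path = [1, 2, 1, 2, 2]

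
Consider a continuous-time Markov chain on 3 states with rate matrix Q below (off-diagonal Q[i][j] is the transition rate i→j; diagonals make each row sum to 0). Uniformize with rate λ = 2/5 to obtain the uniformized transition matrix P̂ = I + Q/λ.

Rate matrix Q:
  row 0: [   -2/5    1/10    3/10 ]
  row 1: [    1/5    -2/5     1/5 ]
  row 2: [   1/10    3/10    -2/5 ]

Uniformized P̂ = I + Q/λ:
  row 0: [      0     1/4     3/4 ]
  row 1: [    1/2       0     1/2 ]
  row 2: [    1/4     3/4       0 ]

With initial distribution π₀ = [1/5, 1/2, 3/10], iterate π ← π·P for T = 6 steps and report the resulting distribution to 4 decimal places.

π = [0.2714, 0.3472, 0.3814]

t=0: π = [0.2000, 0.5000, 0.3000]
t=1: π = [0.3250, 0.2750, 0.4000]
t=2: π = [0.2375, 0.3813, 0.3813]
t=3: π = [0.2859, 0.3453, 0.3688]
t=4: π = [0.2648, 0.3480, 0.3871]
t=5: π = [0.2708, 0.3565, 0.3727]
t=6: π = [0.2714, 0.3472, 0.3814]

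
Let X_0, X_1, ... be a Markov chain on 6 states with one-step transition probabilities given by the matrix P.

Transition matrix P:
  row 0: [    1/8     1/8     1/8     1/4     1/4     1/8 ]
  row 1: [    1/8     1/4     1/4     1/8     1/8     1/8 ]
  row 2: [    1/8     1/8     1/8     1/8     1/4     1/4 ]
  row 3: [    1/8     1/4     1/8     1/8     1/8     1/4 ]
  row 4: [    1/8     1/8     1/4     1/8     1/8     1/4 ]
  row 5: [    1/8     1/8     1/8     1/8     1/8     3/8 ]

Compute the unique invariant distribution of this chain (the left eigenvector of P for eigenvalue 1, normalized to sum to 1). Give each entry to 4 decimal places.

Balance equations π_j = Σ_i π_i·P[i][j]:
  π_0 = 1/8·π_0 + 1/8·π_1 + 1/8·π_2 + 1/8·π_3 + 1/8·π_4 + 1/8·π_5
  π_1 = 1/8·π_0 + 1/4·π_1 + 1/8·π_2 + 1/4·π_3 + 1/8·π_4 + 1/8·π_5
  π_2 = 1/8·π_0 + 1/4·π_1 + 1/8·π_2 + 1/8·π_3 + 1/4·π_4 + 1/8·π_5
  π_3 = 1/4·π_0 + 1/8·π_1 + 1/8·π_2 + 1/8·π_3 + 1/8·π_4 + 1/8·π_5
  π_4 = 1/4·π_0 + 1/8·π_1 + 1/4·π_2 + 1/8·π_3 + 1/8·π_4 + 1/8·π_5
  normalize: π_0 + π_1 + π_2 + π_3 + π_4 + π_5 = 1
Solving the linear system gives exactly π = [1/8, 73/448, 73/441, 9/64, 4553/28224, 767/3136].

π = [0.1250, 0.1629, 0.1655, 0.1406, 0.1613, 0.2446]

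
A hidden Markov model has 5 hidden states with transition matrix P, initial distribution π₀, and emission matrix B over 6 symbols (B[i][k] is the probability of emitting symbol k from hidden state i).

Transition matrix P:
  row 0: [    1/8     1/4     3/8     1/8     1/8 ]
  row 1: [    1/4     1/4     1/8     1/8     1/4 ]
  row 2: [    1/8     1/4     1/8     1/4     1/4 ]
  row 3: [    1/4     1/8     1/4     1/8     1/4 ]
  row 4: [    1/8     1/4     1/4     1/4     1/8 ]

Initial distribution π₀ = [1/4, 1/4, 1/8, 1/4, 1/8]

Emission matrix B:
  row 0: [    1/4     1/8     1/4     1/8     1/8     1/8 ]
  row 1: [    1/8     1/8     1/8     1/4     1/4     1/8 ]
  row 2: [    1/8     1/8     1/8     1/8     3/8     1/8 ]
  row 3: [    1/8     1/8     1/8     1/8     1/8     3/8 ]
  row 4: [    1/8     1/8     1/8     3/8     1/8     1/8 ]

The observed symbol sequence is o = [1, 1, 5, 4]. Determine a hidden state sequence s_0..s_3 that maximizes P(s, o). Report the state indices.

t=0: δ = [3.125e-02, 3.125e-02, 1.562e-02, 3.125e-02, 1.562e-02]  (obs o_0=1)
t=1: δ = [9.766e-04, 9.766e-04, 1.465e-03, 4.883e-04, 9.766e-04]  ψ = [1, 0, 0, 0, 1]  (obs o_1=1)
t=2: δ = [3.052e-05, 4.578e-05, 4.578e-05, 1.373e-04, 4.578e-05]  ψ = [1, 2, 0, 2, 2]  (obs o_2=5)
t=3: δ = [4.292e-06, 4.292e-06, 1.287e-05, 2.146e-06, 4.292e-06]  ψ = [3, 3, 3, 3, 3]  (obs o_3=4)
backtrack: best end state = 2; path = [0, 2, 3, 2]

path = [0, 2, 3, 2]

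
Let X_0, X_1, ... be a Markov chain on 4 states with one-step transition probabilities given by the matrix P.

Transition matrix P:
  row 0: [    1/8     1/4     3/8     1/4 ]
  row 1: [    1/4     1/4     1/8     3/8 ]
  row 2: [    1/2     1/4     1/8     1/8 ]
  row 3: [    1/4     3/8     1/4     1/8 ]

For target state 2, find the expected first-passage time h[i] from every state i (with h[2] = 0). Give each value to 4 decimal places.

h = [3.6645, 4.6452, 0.0000, 4.1806]

First-step conditioning: h[2] = 0; for i ≠ 2, h[i] = 1 + Σ_k P[i][k]·h[k].
  h[0] = 1 + 1/8·h[0] + 1/4·h[1] + 1/4·h[3]
  h[1] = 1 + 1/4·h[0] + 1/4·h[1] + 3/8·h[3]
  h[3] = 1 + 1/4·h[0] + 3/8·h[1] + 1/8·h[3]
Solving the 3×3 linear system over states ≠ 2 gives exactly h = [568/155, 144/31, 0, 648/155] (h[2] = 0 is the target).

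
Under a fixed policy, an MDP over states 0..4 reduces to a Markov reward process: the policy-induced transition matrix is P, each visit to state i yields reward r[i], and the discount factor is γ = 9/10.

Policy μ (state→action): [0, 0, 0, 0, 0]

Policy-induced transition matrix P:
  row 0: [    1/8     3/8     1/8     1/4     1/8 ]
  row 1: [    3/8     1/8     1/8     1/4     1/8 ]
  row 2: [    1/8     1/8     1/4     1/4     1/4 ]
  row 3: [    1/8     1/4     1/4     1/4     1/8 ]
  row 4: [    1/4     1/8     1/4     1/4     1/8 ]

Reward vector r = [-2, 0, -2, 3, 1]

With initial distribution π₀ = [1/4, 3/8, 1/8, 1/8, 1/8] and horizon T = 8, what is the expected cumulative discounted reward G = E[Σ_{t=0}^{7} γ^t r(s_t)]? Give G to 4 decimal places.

t=0: π = [0.2500, 0.3750, 0.1250, 0.1250, 0.1250], E[r] = -0.2500, γ^t·E[r] = -0.250000, running G = -0.250000
t=1: π = [0.2344, 0.2031, 0.1719, 0.2500, 0.1406], E[r] = 0.0781, γ^t·E[r] = 0.070313, running G = -0.179688
t=2: π = [0.1934, 0.2148, 0.1953, 0.2500, 0.1465], E[r] = 0.1191, γ^t·E[r] = 0.096504, running G = -0.083184
t=3: π = [0.1970, 0.2046, 0.1990, 0.2500, 0.1494], E[r] = 0.1074, γ^t·E[r] = 0.078311, running G = -0.004873
t=4: π = [0.1948, 0.2055, 0.1998, 0.2500, 0.1499], E[r] = 0.1106, γ^t·E[r] = 0.072582, running G = 0.067709
t=5: π = [0.1951, 0.2050, 0.2000, 0.2500, 0.1500], E[r] = 0.1098, γ^t·E[r] = 0.064857, running G = 0.132566
t=6: π = [0.1950, 0.2050, 0.2000, 0.2500, 0.1500], E[r] = 0.1100, γ^t·E[r] = 0.058480, running G = 0.191046
t=7: π = [0.1950, 0.2050, 0.2000, 0.2500, 0.1500], E[r] = 0.1100, γ^t·E[r] = 0.052608, running G = 0.243654

G = 0.2437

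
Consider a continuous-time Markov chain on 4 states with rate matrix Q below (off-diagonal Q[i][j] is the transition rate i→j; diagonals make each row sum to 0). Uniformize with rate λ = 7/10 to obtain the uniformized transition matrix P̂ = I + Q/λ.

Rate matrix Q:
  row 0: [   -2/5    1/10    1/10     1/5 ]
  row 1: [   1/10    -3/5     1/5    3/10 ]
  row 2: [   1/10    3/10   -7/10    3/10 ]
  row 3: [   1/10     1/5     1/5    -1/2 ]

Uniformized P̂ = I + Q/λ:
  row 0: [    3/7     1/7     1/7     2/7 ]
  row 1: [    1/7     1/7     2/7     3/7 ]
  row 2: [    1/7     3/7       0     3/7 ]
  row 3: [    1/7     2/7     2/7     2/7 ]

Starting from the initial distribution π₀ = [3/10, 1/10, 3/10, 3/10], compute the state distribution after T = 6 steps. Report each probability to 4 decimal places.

π = [0.2001, 0.2499, 0.2001, 0.3500]

t=0: π = [0.3000, 0.1000, 0.3000, 0.3000]
t=1: π = [0.2286, 0.2714, 0.1571, 0.3429]
t=2: π = [0.2082, 0.2367, 0.2082, 0.3469]
t=3: π = [0.2023, 0.2519, 0.1965, 0.3493]
t=4: π = [0.2007, 0.2489, 0.2007, 0.3498]
t=5: π = [0.2002, 0.2502, 0.1997, 0.3499]
t=6: π = [0.2001, 0.2499, 0.2001, 0.3500]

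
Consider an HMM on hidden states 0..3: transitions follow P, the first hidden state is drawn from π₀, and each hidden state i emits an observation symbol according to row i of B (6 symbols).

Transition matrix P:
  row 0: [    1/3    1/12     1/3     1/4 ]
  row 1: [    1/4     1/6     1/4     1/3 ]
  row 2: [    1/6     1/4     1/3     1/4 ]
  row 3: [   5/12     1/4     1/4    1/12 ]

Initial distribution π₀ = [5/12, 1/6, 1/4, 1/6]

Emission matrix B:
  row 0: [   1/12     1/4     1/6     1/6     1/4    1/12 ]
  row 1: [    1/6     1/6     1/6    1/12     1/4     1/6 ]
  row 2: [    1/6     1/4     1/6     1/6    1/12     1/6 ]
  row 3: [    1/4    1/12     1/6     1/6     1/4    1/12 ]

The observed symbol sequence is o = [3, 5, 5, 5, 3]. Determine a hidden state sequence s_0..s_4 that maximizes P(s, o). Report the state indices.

path = [0, 2, 2, 2, 2]

t=0: δ = [6.944e-02, 1.389e-02, 4.167e-02, 2.778e-02]  (obs o_0=3)
t=1: δ = [1.929e-03, 1.736e-03, 3.858e-03, 1.447e-03]  ψ = [0, 2, 0, 0]  (obs o_1=5)
t=2: δ = [5.358e-05, 1.608e-04, 2.143e-04, 8.038e-05]  ψ = [0, 2, 2, 2]  (obs o_2=5)
t=3: δ = [3.349e-06, 8.931e-06, 1.191e-05, 4.465e-06]  ψ = [1, 2, 2, 1]  (obs o_3=5)
t=4: δ = [3.721e-07, 2.481e-07, 6.615e-07, 4.961e-07]  ψ = [1, 2, 2, 1]  (obs o_4=3)
backtrack: best end state = 2; path = [0, 2, 2, 2, 2]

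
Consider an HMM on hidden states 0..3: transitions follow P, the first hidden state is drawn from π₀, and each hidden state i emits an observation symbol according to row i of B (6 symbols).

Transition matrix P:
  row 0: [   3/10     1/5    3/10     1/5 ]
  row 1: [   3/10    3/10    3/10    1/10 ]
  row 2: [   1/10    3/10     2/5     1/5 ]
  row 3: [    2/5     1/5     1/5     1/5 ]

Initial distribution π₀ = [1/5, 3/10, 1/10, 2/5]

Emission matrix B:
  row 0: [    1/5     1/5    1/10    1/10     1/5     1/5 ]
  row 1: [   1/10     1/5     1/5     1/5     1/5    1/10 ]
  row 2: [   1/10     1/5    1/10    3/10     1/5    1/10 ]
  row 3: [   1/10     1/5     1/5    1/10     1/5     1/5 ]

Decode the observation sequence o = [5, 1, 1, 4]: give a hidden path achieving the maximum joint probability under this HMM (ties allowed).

path = [3, 0, 2, 2]

t=0: δ = [4.000e-02, 3.000e-02, 1.000e-02, 8.000e-02]  (obs o_0=5)
t=1: δ = [6.400e-03, 3.200e-03, 3.200e-03, 3.200e-03]  ψ = [3, 3, 3, 3]  (obs o_1=1)
t=2: δ = [3.840e-04, 2.560e-04, 3.840e-04, 2.560e-04]  ψ = [0, 0, 0, 0]  (obs o_2=1)
t=3: δ = [2.304e-05, 2.304e-05, 3.072e-05, 1.536e-05]  ψ = [0, 2, 2, 0]  (obs o_3=4)
backtrack: best end state = 2; path = [3, 0, 2, 2]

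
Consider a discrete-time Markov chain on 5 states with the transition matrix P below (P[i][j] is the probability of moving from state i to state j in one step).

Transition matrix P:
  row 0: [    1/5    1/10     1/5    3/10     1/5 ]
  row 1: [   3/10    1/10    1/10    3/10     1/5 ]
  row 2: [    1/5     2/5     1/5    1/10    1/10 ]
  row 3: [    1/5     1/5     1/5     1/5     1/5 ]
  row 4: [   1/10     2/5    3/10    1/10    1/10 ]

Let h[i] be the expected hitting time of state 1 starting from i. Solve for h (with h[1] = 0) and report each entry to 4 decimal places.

First-step conditioning: h[1] = 0; for i ≠ 1, h[i] = 1 + Σ_k P[i][k]·h[k].
  h[0] = 1 + 1/5·h[0] + 1/5·h[2] + 3/10·h[3] + 1/5·h[4]
  h[2] = 1 + 1/5·h[0] + 1/5·h[2] + 1/10·h[3] + 1/10·h[4]
  h[3] = 1 + 1/5·h[0] + 1/5·h[2] + 1/5·h[3] + 1/5·h[4]
  h[4] = 1 + 1/10·h[0] + 3/10·h[2] + 1/10·h[3] + 1/10·h[4]
Solving the 4×4 linear system over states ≠ 1 gives exactly h = [2035/476, 0, 4555/1428, 925/238, 1100/357] (h[1] = 0 is the target).

h = [4.2752, 0.0000, 3.1898, 3.8866, 3.0812]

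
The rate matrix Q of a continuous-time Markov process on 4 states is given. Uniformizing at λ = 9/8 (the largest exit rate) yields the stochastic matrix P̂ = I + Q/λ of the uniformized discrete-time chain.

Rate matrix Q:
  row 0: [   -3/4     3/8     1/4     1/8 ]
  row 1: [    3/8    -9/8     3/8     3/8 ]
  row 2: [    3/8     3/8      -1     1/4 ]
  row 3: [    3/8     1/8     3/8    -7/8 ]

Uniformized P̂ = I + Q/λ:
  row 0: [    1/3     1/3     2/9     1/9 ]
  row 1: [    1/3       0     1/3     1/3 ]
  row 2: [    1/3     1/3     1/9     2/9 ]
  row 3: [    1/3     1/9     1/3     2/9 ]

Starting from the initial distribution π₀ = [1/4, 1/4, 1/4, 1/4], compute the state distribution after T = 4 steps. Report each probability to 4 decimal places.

π = [0.3333, 0.2153, 0.2423, 0.2090]

t=0: π = [0.2500, 0.2500, 0.2500, 0.2500]
t=1: π = [0.3333, 0.1944, 0.2500, 0.2222]
t=2: π = [0.3333, 0.2191, 0.2407, 0.2068]
t=3: π = [0.3333, 0.2143, 0.2428, 0.2095]
t=4: π = [0.3333, 0.2153, 0.2423, 0.2090]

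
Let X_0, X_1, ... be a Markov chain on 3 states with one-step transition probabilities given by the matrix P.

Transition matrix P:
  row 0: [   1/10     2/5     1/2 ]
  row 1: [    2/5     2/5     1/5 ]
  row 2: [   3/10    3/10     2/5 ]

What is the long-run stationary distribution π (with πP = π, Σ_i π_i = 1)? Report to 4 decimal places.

π = [0.2804, 0.3645, 0.3551]

Balance equations π_j = Σ_i π_i·P[i][j]:
  π_0 = 1/10·π_0 + 2/5·π_1 + 3/10·π_2
  π_1 = 2/5·π_0 + 2/5·π_1 + 3/10·π_2
  normalize: π_0 + π_1 + π_2 = 1
Solving the linear system gives exactly π = [30/107, 39/107, 38/107].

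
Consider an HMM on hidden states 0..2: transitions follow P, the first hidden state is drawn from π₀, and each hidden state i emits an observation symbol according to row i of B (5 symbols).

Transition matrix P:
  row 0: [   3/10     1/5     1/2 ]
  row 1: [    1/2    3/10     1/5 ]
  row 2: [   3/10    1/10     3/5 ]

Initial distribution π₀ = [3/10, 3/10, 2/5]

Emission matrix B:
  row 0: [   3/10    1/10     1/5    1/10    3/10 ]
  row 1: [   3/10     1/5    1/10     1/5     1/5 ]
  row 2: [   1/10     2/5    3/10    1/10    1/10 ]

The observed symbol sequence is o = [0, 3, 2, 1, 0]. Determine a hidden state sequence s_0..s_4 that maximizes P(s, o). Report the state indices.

path = [0, 2, 2, 2, 0]

t=0: δ = [9.000e-02, 9.000e-02, 4.000e-02]  (obs o_0=0)
t=1: δ = [4.500e-03, 5.400e-03, 4.500e-03]  ψ = [1, 1, 0]  (obs o_1=3)
t=2: δ = [5.400e-04, 1.620e-04, 8.100e-04]  ψ = [1, 1, 2]  (obs o_2=2)
t=3: δ = [2.430e-05, 2.160e-05, 1.944e-04]  ψ = [2, 0, 2]  (obs o_3=1)
t=4: δ = [1.750e-05, 5.832e-06, 1.166e-05]  ψ = [2, 2, 2]  (obs o_4=0)
backtrack: best end state = 0; path = [0, 2, 2, 2, 0]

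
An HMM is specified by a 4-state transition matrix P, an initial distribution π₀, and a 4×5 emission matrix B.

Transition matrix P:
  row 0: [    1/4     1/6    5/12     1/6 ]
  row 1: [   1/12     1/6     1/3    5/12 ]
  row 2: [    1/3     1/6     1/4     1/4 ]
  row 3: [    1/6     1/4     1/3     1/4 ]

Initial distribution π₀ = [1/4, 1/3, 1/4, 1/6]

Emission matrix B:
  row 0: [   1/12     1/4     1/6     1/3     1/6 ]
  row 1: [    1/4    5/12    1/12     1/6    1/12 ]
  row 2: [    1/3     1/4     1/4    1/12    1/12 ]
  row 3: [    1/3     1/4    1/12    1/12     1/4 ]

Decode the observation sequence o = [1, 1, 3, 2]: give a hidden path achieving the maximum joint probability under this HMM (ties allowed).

path = [1, 2, 0, 2]

t=0: δ = [6.250e-02, 1.389e-01, 6.250e-02, 4.167e-02]  (obs o_0=1)
t=1: δ = [5.208e-03, 9.645e-03, 1.157e-02, 1.447e-02]  ψ = [2, 1, 1, 1]  (obs o_1=1)
t=2: δ = [1.286e-03, 6.028e-04, 4.019e-04, 3.349e-04]  ψ = [2, 3, 3, 1]  (obs o_2=3)
t=3: δ = [5.358e-05, 1.786e-05, 1.340e-04, 2.093e-05]  ψ = [0, 0, 0, 1]  (obs o_3=2)
backtrack: best end state = 2; path = [1, 2, 0, 2]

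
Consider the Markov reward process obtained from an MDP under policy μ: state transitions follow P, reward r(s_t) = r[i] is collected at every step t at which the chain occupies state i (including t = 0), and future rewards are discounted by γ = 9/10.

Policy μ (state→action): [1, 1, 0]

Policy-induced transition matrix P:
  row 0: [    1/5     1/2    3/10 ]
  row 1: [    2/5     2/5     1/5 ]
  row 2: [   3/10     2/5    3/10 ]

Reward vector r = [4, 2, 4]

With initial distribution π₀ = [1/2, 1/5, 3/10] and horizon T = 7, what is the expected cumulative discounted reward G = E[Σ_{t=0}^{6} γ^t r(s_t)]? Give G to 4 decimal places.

G = 16.8036

t=0: π = [0.5000, 0.2000, 0.3000], E[r] = 3.6000, γ^t·E[r] = 3.600000, running G = 3.600000
t=1: π = [0.2700, 0.4500, 0.2800], E[r] = 3.1000, γ^t·E[r] = 2.790000, running G = 6.390000
t=2: π = [0.3180, 0.4270, 0.2550], E[r] = 3.1460, γ^t·E[r] = 2.548260, running G = 8.938260
t=3: π = [0.3109, 0.4318, 0.2573], E[r] = 3.1364, γ^t·E[r] = 2.286436, running G = 11.224696
t=4: π = [0.3121, 0.4311, 0.2568], E[r] = 3.1378, γ^t·E[r] = 2.058724, running G = 13.283419
t=5: π = [0.3119, 0.4312, 0.2569], E[r] = 3.1376, γ^t·E[r] = 1.852711, running G = 15.136130
t=6: π = [0.3119, 0.4312, 0.2569], E[r] = 3.1376, γ^t·E[r] = 1.667460, running G = 16.803590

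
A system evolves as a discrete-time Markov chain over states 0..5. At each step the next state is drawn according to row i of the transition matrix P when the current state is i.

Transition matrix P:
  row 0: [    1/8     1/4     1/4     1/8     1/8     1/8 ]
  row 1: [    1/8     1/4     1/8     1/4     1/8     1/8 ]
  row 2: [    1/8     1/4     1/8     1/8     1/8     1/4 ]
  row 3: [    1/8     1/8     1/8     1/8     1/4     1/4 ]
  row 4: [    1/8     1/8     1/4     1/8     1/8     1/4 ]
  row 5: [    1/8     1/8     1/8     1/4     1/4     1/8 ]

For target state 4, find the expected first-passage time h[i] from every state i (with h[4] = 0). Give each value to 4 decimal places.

h = [5.9770, 5.8851, 5.8851, 5.1494, 0.0000, 5.1494]

First-step conditioning: h[4] = 0; for i ≠ 4, h[i] = 1 + Σ_k P[i][k]·h[k].
  h[0] = 1 + 1/8·h[0] + 1/4·h[1] + 1/4·h[2] + 1/8·h[3] + 1/8·h[5]
  h[1] = 1 + 1/8·h[0] + 1/4·h[1] + 1/8·h[2] + 1/4·h[3] + 1/8·h[5]
  h[2] = 1 + 1/8·h[0] + 1/4·h[1] + 1/8·h[2] + 1/8·h[3] + 1/4·h[5]
  h[3] = 1 + 1/8·h[0] + 1/8·h[1] + 1/8·h[2] + 1/8·h[3] + 1/4·h[5]
  h[5] = 1 + 1/8·h[0] + 1/8·h[1] + 1/8·h[2] + 1/4·h[3] + 1/8·h[5]
Solving the 5×5 linear system over states ≠ 4 gives exactly h = [520/87, 512/87, 512/87, 448/87, 0, 448/87] (h[4] = 0 is the target).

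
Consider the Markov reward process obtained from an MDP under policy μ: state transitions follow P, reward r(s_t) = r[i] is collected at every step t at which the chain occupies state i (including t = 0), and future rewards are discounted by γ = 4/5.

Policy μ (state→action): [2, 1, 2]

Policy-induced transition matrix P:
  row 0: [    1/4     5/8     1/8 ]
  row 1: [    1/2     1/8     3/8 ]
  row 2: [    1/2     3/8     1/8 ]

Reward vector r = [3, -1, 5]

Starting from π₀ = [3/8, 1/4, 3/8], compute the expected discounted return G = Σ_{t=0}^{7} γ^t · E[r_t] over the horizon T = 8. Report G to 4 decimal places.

G = 8.7019

t=0: π = [0.3750, 0.2500, 0.3750], E[r] = 2.7500, γ^t·E[r] = 2.750000, running G = 2.750000
t=1: π = [0.4063, 0.4063, 0.1875], E[r] = 1.7500, γ^t·E[r] = 1.400000, running G = 4.150000
t=2: π = [0.3984, 0.3750, 0.2266], E[r] = 1.9531, γ^t·E[r] = 1.250000, running G = 5.400000
t=3: π = [0.4004, 0.3809, 0.2188], E[r] = 1.9141, γ^t·E[r] = 0.980000, running G = 6.380000
t=4: π = [0.3999, 0.3799, 0.2202], E[r] = 1.9209, γ^t·E[r] = 0.786800, running G = 7.166800
t=5: π = [0.4000, 0.3800, 0.2200], E[r] = 1.9199, γ^t·E[r] = 0.629120, running G = 7.795920
t=6: π = [0.4000, 0.3800, 0.2200], E[r] = 1.9200, γ^t·E[r] = 0.503312, running G = 8.299232
t=7: π = [0.4000, 0.3800, 0.2200], E[r] = 1.9200, γ^t·E[r] = 0.402656, running G = 8.701888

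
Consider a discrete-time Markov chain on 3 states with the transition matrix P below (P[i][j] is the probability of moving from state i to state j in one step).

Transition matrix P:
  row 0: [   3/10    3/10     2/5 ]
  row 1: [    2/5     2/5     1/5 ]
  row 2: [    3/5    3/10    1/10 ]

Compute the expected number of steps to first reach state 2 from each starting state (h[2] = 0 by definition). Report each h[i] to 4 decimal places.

h = [3.0000, 3.6667, 0.0000]

First-step conditioning: h[2] = 0; for i ≠ 2, h[i] = 1 + Σ_k P[i][k]·h[k].
  h[0] = 1 + 3/10·h[0] + 3/10·h[1]
  h[1] = 1 + 2/5·h[0] + 2/5·h[1]
Solving the 2×2 linear system over states ≠ 2 gives exactly h = [3, 11/3, 0] (h[2] = 0 is the target).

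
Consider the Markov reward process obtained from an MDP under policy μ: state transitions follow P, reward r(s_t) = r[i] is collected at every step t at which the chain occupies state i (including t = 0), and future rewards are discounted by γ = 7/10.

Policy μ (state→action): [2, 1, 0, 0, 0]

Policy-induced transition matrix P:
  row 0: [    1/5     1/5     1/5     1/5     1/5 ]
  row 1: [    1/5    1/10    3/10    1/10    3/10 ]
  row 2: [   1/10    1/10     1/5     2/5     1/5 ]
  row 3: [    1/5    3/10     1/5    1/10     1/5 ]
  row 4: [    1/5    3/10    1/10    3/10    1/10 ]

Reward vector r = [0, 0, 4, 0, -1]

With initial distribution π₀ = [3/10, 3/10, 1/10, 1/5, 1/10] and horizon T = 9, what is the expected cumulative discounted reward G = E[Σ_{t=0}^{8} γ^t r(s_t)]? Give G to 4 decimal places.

G = 1.6575

t=0: π = [0.3000, 0.3000, 0.1000, 0.2000, 0.1000], E[r] = 0.3000, γ^t·E[r] = 0.300000, running G = 0.300000
t=1: π = [0.1900, 0.1900, 0.2200, 0.1800, 0.2200], E[r] = 0.6600, γ^t·E[r] = 0.462000, running G = 0.762000
t=2: π = [0.1780, 0.1990, 0.1970, 0.2290, 0.1970], E[r] = 0.5910, γ^t·E[r] = 0.289590, running G = 1.051590
t=3: π = [0.1803, 0.2030, 0.2002, 0.2163, 0.2002], E[r] = 0.6006, γ^t·E[r] = 0.206006, running G = 1.257596
t=4: π = [0.1800, 0.2013, 0.2003, 0.2181, 0.2003], E[r] = 0.6008, γ^t·E[r] = 0.144262, running G = 1.401857
t=5: π = [0.1800, 0.2017, 0.2001, 0.2181, 0.2001], E[r] = 0.6003, γ^t·E[r] = 0.100895, running G = 1.502752
t=6: π = [0.1800, 0.2016, 0.2002, 0.2180, 0.2002], E[r] = 0.6005, γ^t·E[r] = 0.070645, running G = 1.573397
t=7: π = [0.1800, 0.2016, 0.2001, 0.2181, 0.2001], E[r] = 0.6004, γ^t·E[r] = 0.049449, running G = 1.622847
t=8: π = [0.1800, 0.2016, 0.2001, 0.2181, 0.2001], E[r] = 0.6004, γ^t·E[r] = 0.034615, running G = 1.657461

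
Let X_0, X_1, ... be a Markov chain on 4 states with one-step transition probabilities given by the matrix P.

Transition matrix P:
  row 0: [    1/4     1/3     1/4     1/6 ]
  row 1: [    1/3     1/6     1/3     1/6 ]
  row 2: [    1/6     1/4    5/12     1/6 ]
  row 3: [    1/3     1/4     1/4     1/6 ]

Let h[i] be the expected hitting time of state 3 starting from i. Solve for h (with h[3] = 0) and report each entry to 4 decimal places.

First-step conditioning: h[3] = 0; for i ≠ 3, h[i] = 1 + Σ_k P[i][k]·h[k].
  h[0] = 1 + 1/4·h[0] + 1/3·h[1] + 1/4·h[2]
  h[1] = 1 + 1/3·h[0] + 1/6·h[1] + 1/3·h[2]
  h[2] = 1 + 1/6·h[0] + 1/4·h[1] + 5/12·h[2]
Solving the 3×3 linear system over states ≠ 3 gives exactly h = [6, 6, 6, 0] (h[3] = 0 is the target).

h = [6.0000, 6.0000, 6.0000, 0.0000]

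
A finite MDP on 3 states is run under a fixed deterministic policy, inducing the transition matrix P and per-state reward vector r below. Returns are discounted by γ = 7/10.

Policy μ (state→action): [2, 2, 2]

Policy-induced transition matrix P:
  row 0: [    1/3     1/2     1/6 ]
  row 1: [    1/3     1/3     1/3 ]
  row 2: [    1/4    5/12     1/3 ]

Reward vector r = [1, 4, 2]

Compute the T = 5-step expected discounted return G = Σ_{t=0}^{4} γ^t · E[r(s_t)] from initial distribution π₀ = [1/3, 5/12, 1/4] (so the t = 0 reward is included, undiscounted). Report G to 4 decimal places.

G = 6.9451

t=0: π = [0.3333, 0.4167, 0.2500], E[r] = 2.5000, γ^t·E[r] = 2.500000, running G = 2.500000
t=1: π = [0.3125, 0.4097, 0.2778], E[r] = 2.5069, γ^t·E[r] = 1.754861, running G = 4.254861
t=2: π = [0.3102, 0.4086, 0.2813], E[r] = 2.5069, γ^t·E[r] = 1.228403, running G = 5.483264
t=3: π = [0.3099, 0.4085, 0.2816], E[r] = 2.5070, γ^t·E[r] = 0.859915, running G = 6.343179
t=4: π = [0.3099, 0.4085, 0.2817], E[r] = 2.5070, γ^t·E[r] = 0.601941, running G = 6.945119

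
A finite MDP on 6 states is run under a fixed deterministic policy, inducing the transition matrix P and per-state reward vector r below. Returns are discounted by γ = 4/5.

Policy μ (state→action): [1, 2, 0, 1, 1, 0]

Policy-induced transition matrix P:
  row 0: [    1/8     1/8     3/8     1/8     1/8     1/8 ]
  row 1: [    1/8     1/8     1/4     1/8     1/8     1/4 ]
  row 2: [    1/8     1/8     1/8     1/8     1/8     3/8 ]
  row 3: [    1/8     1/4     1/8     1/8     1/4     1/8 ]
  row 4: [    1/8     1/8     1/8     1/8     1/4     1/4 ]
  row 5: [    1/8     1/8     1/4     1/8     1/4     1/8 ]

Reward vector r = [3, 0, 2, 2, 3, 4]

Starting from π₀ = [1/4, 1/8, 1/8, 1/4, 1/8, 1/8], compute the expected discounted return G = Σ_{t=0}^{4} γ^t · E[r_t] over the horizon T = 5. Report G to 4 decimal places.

t=0: π = [0.2500, 0.1250, 0.1250, 0.2500, 0.1250, 0.1250], E[r] = 2.3750, γ^t·E[r] = 2.375000, running G = 2.375000
t=1: π = [0.1250, 0.1563, 0.2188, 0.1250, 0.1875, 0.1875], E[r] = 2.3750, γ^t·E[r] = 1.900000, running G = 4.275000
t=2: π = [0.1250, 0.1406, 0.1992, 0.1250, 0.1875, 0.2227], E[r] = 2.4766, γ^t·E[r] = 1.585000, running G = 5.860000
t=3: π = [0.1250, 0.1406, 0.2017, 0.1250, 0.1919, 0.2158], E[r] = 2.4673, γ^t·E[r] = 1.263250, running G = 7.123250
t=4: π = [0.1250, 0.1406, 0.2008, 0.1250, 0.1916, 0.2170], E[r] = 2.4693, γ^t·E[r] = 1.011425, running G = 8.134675

G = 8.1347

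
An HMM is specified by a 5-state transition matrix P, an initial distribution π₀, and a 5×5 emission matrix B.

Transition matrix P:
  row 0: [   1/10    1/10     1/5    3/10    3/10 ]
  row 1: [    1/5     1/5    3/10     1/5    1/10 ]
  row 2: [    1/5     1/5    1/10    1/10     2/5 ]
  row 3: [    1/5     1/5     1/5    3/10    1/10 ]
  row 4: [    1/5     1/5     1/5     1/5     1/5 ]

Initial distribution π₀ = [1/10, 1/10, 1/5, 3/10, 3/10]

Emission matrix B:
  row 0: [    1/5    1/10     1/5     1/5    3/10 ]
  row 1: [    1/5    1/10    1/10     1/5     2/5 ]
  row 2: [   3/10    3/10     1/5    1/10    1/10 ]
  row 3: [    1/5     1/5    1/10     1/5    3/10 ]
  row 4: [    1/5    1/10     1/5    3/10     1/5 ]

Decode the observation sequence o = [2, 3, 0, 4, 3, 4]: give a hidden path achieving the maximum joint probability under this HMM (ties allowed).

path = [2, 4, 2, 0, 4, 1]

t=0: δ = [2.000e-02, 1.000e-02, 4.000e-02, 3.000e-02, 6.000e-02]  (obs o_0=2)
t=1: δ = [2.400e-03, 2.400e-03, 1.200e-03, 2.400e-03, 4.800e-03]  ψ = [4, 4, 4, 4, 2]  (obs o_1=3)
t=2: δ = [1.920e-04, 1.920e-04, 2.880e-04, 1.920e-04, 1.920e-04]  ψ = [4, 4, 4, 4, 4]  (obs o_2=0)
t=3: δ = [1.728e-05, 2.304e-05, 5.760e-06, 1.728e-05, 2.304e-05]  ψ = [2, 2, 1, 0, 2]  (obs o_3=4)
t=4: δ = [9.216e-07, 9.216e-07, 6.912e-07, 1.037e-06, 1.555e-06]  ψ = [1, 1, 1, 0, 0]  (obs o_4=3)
t=5: δ = [9.331e-08, 1.244e-07, 3.110e-08, 9.331e-08, 6.221e-08]  ψ = [4, 4, 4, 3, 4]  (obs o_5=4)
backtrack: best end state = 1; path = [2, 4, 2, 0, 4, 1]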